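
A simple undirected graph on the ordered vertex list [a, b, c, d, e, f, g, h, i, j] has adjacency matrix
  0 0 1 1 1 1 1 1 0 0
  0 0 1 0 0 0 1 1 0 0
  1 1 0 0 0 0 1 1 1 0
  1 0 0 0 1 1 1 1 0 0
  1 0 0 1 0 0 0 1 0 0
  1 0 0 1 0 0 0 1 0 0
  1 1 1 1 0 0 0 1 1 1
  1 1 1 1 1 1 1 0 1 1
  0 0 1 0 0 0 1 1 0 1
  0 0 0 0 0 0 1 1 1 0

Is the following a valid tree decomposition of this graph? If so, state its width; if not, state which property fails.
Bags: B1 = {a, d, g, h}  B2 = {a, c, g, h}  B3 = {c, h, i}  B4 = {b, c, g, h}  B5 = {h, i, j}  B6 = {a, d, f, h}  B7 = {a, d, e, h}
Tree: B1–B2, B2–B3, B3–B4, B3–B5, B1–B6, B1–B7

A tree decomposition must satisfy three properties: every vertex lies in some bag; for every edge, both endpoints lie together in some bag; and for every vertex, the bags containing it form a connected subtree. Here edge (g,i) lies in no bag, so the decomposition is invalid.

No — edge (g,i) lies in no bag.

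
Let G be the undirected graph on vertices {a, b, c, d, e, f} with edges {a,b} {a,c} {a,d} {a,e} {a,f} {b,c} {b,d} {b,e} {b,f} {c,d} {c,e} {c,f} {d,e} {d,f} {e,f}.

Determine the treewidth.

5

A width-5 tree decomposition is:
Bags: B1 = {a, b, c, d, e, f}
Tree: (single bag)
With just one bag of size 6, the width is 6 − 1 = 5, so tw(G) ≤ 5. For the lower bound, the 6 vertices {a, b, c, d, e, f} are pairwise adjacent, and any tree decomposition puts a clique entirely inside one bag — forcing width ≥ 5. The upper and lower bounds meet at 5, so that is the treewidth.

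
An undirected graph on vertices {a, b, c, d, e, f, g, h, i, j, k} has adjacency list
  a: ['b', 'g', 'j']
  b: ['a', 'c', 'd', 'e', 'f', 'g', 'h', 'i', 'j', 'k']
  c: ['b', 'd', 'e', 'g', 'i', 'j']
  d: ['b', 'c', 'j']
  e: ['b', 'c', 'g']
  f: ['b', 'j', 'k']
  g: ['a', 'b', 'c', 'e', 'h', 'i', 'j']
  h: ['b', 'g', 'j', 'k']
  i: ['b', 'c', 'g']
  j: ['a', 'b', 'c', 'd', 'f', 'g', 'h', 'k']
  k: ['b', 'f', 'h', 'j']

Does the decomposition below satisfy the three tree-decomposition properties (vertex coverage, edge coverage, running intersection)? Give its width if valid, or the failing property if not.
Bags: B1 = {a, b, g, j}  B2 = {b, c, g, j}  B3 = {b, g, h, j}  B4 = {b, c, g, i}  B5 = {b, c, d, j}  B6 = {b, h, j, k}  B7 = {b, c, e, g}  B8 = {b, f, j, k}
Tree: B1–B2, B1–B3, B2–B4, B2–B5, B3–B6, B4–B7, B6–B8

Every vertex of G appears in some bag (union = {a, b, c, d, e, f, g, h, i, j, k}); every edge is covered by a bag; and for each vertex v the set of bags containing v is connected in the bag tree. The decomposition is therefore valid. The largest bag has 4 vertices, so the width is 3.

Yes; width 3.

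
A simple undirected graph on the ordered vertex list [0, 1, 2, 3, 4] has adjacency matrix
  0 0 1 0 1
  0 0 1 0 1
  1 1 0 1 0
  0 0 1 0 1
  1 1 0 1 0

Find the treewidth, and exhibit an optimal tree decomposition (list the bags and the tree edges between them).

Treewidth 2.
One optimal decomposition is:
Bags: B1 = {1, 2, 4}  B2 = {0, 2, 4}  B3 = {2, 3, 4}
Tree: B1–B2, B2–B3

Each bag holds 3 vertices, so the decomposition has width 2, which upper-bounds the treewidth. The edges 1–4–0–2–1 form a cycle, so G is not a tree and its treewidth is at least 2. The upper and lower bounds meet at 2, so that is the treewidth.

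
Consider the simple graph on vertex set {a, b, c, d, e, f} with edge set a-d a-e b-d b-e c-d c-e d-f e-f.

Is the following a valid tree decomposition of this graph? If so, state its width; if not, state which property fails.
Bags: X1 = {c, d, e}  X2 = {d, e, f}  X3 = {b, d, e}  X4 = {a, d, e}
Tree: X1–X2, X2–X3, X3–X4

Yes; width 2.

Checking the three conditions: (i) the bags cover all of {a, b, c, d, e, f}; (ii) for each edge, some bag contains both endpoints; (iii) the bags containing any fixed vertex form a subtree. All hold, so the decomposition is valid with width 3 − 1 = 2.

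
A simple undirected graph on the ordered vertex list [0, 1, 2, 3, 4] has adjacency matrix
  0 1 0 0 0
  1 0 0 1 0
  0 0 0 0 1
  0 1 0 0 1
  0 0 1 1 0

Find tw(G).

1

A width-1 tree decomposition is:
Bags: B1 = {2, 4}  B2 = {3, 4}  B3 = {1, 3}  B4 = {0, 1}
Tree: B1–B2, B2–B3, B3–B4
Every bag has size at most 2, so the width is 2 − 1 = 1 and tw(G) ≤ 1. G has an edge, so its treewidth is at least 1. Therefore the treewidth is 1.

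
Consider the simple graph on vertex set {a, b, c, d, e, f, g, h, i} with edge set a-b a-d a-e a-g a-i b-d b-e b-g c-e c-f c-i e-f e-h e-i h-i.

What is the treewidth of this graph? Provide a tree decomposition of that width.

The largest bag has 3 vertices, giving width 2; this decomposition certifies tw(G) ≤ 2. For the lower bound, the 3 vertices {a, b, d} are pairwise adjacent, and any tree decomposition puts a clique entirely inside one bag — forcing width ≥ 2. The upper and lower bounds meet at 2, so that is the treewidth.

Treewidth 2.
Bags: B1 = {e, h, i}  B2 = {a, e, i}  B3 = {c, e, i}  B4 = {a, b, e}  B5 = {a, b, g}  B6 = {a, b, d}  B7 = {c, e, f}
Tree: B1–B2, B1–B3, B2–B4, B4–B5, B5–B6, B3–B7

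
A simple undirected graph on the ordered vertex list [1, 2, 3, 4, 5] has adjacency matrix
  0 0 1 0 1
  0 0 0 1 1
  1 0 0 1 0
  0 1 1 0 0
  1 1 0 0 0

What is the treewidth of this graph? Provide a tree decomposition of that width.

The largest bag has 3 vertices, giving width 2; this decomposition certifies tw(G) ≤ 2. Since 4–3–1–5–2–4 is a cycle in G, G is not acyclic. Forests are exactly the graphs of treewidth ≤ 1, so tw(G) ≥ 2. Therefore the treewidth is 2.

Treewidth 2.
One such decomposition:
Bags: B1 = {1, 3, 4}  B2 = {1, 4, 5}  B3 = {2, 4, 5}
Tree: B1–B2, B2–B3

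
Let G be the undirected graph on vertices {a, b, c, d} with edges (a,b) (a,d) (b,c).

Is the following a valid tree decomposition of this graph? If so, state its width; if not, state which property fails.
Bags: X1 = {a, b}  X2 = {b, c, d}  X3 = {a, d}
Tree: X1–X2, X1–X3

No — bags containing vertex d are not connected in the tree.

A tree decomposition must satisfy three properties: every vertex lies in some bag; for every edge, both endpoints lie together in some bag; and for every vertex, the bags containing it form a connected subtree. Here bags containing vertex d are not connected in the tree, so the decomposition is invalid.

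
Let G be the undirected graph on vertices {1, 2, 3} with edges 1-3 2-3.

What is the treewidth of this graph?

A width-1 tree decomposition is:
Bags: B1 = {1, 3}  B2 = {2, 3}
Tree: B1–B2
The largest bag has 2 vertices, giving width 1; this decomposition certifies tw(G) ≤ 1. G has an edge, so its treewidth is at least 1. Combining the bounds, tw(G) = 1.

1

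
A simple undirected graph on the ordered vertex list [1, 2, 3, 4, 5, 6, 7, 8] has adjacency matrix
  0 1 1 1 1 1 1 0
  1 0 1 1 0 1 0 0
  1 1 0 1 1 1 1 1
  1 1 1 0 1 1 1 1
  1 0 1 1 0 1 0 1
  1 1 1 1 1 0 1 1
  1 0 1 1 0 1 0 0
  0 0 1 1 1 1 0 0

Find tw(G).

A width-4 tree decomposition is:
Bags: B1 = {1, 2, 3, 4, 6}  B2 = {1, 3, 4, 6, 7}  B3 = {1, 3, 4, 5, 6}  B4 = {3, 4, 5, 6, 8}
Tree: B1–B2, B1–B3, B3–B4
Each bag holds 5 vertices, so the decomposition has width 4, which upper-bounds the treewidth. Conversely, {3, 4, 5, 6, 8} is a clique of size 5, and the vertices of any clique must share a bag in every tree decomposition; so some bag has ≥ 5 vertices and tw(G) ≥ 4. The upper and lower bounds meet at 4, so that is the treewidth.

4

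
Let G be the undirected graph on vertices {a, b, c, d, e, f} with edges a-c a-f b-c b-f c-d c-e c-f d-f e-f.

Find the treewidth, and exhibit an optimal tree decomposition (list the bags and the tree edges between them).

Each bag holds 3 vertices, so the decomposition has width 2, which upper-bounds the treewidth. On the other hand G contains the 3-clique {c, d, f}. A clique must lie in a single bag of any decomposition, so no decomposition can have width below 2. Hence tw(G) = 2 exactly.

Treewidth 2.
Bags: B1 = {a, c, f}  B2 = {c, e, f}  B3 = {c, d, f}  B4 = {b, c, f}
Tree: B1–B2, B2–B3, B2–B4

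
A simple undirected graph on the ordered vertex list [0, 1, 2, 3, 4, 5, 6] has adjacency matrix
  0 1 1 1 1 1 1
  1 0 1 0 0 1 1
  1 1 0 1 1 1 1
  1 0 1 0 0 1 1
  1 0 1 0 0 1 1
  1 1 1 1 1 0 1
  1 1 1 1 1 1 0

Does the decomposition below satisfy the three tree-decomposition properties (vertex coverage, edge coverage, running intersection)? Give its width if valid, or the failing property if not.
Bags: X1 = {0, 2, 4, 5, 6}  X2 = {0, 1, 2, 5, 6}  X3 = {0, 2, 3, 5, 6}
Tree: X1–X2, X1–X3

Yes; width 4.

Vertex coverage: the bags together contain {0, 1, 2, 3, 4, 5, 6}, the full vertex set. Edge coverage: each edge of G has both endpoints in at least one bag. Running intersection: for every vertex, the bags containing it form a connected subtree. All three properties hold, so this is a valid tree decomposition of width max|bag| − 1 = 4, and hence tw(G) ≤ 4.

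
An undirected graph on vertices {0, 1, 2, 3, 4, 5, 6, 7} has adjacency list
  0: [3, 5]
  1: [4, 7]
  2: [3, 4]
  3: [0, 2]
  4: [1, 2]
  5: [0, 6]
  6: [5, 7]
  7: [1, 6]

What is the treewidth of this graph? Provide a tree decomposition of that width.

Every bag has size at most 3, so the width is 3 − 1 = 2 and tw(G) ≤ 2. Since 6–7–1–4–2–3–0–5–6 is a cycle in G, G is not acyclic. Forests are exactly the graphs of treewidth ≤ 1, so tw(G) ≥ 2. Combining the bounds, tw(G) = 2.

Treewidth 2.
Bags: B1 = {1, 6, 7}  B2 = {1, 4, 6}  B3 = {2, 4, 6}  B4 = {2, 3, 6}  B5 = {0, 3, 6}  B6 = {0, 5, 6}
Tree: B1–B2, B2–B3, B3–B4, B4–B5, B5–B6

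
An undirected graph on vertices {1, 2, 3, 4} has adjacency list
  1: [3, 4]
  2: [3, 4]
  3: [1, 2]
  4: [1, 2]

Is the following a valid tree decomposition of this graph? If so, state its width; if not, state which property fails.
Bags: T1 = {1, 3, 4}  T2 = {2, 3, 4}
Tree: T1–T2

Every vertex of G appears in some bag (union = {1, 2, 3, 4}); every edge is covered by a bag; and for each vertex v the set of bags containing v is connected in the bag tree. The decomposition is therefore valid. The largest bag has 3 vertices, so the width is 2.

Yes; width 2.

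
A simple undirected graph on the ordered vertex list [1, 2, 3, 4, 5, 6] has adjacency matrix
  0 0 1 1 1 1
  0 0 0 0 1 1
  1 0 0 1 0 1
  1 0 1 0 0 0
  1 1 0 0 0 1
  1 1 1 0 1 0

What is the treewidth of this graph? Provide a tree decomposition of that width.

The largest bag has 3 vertices, giving width 2; this decomposition certifies tw(G) ≤ 2. On the other hand G contains the 3-clique {1, 3, 4}. A clique must lie in a single bag of any decomposition, so no decomposition can have width below 2. Combining the bounds, tw(G) = 2.

Treewidth 2.
One optimal decomposition is:
Bags: B1 = {1, 3, 6}  B2 = {1, 3, 4}  B3 = {1, 5, 6}  B4 = {2, 5, 6}
Tree: B1–B2, B1–B3, B3–B4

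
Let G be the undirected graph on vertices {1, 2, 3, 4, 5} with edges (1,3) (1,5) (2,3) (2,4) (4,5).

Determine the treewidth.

A width-2 tree decomposition is:
Bags: B1 = {1, 3, 5}  B2 = {3, 4, 5}  B3 = {2, 3, 4}
Tree: B1–B2, B2–B3
Every bag has size at most 3, so the width is 3 − 1 = 2 and tw(G) ≤ 2. The edges 3–1–5–4–2–3 form a cycle, so G is not a tree and its treewidth is at least 2. Hence tw(G) = 2 exactly.

2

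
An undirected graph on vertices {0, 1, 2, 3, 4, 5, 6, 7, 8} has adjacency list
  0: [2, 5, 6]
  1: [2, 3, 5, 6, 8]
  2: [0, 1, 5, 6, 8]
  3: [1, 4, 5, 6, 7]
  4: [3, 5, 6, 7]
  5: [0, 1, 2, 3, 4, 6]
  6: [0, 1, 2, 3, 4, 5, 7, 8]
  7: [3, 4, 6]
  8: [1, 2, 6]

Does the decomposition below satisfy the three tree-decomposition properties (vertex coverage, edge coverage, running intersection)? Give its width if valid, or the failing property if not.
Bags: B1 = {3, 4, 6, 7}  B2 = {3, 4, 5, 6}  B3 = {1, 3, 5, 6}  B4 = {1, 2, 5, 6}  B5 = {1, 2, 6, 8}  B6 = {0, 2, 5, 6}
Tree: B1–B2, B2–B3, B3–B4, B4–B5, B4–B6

Yes; width 3.

Checking the three conditions: (i) the bags cover all of {0, 1, 2, 3, 4, 5, 6, 7, 8}; (ii) for each edge, some bag contains both endpoints; (iii) the bags containing any fixed vertex form a subtree. All hold, so the decomposition is valid with width 4 − 1 = 3.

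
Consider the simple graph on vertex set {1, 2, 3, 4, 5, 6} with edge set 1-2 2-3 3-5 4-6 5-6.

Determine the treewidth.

A width-1 tree decomposition is:
Bags: B1 = {1, 2}  B2 = {2, 3}  B3 = {3, 5}  B4 = {5, 6}  B5 = {4, 6}
Tree: B1–B2, B2–B3, B3–B4, B4–B5
Every bag has size at most 2, so the width is 2 − 1 = 1 and tw(G) ≤ 1. G has an edge, so its treewidth is at least 1. Therefore the treewidth is 1.

1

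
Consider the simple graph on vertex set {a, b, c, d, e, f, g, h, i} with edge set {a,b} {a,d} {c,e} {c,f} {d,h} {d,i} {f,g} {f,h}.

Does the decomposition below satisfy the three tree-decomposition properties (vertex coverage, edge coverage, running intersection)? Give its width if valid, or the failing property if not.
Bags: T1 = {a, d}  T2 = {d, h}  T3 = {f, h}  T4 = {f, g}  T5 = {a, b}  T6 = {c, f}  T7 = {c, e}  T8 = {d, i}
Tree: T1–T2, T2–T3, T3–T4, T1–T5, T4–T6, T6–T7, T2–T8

Yes; width 1.

Every vertex of G appears in some bag (union = {a, b, c, d, e, f, g, h, i}); every edge is covered by a bag; and for each vertex v the set of bags containing v is connected in the bag tree. The decomposition is therefore valid. The largest bag has 2 vertices, so the width is 1.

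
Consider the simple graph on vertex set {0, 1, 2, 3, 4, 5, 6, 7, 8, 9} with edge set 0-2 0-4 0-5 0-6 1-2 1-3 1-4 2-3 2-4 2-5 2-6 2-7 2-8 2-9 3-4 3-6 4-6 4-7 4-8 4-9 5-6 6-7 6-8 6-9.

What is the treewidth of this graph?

3

A width-3 tree decomposition is:
Bags: B1 = {2, 3, 4, 6}  B2 = {2, 4, 6, 7}  B3 = {2, 4, 6, 9}  B4 = {0, 2, 4, 6}  B5 = {2, 4, 6, 8}  B6 = {1, 2, 3, 4}  B7 = {0, 2, 5, 6}
Tree: B1–B2, B2–B3, B2–B4, B2–B5, B1–B6, B4–B7
Every bag has size at most 4, so the width is 4 − 1 = 3 and tw(G) ≤ 3. On the other hand G contains the 4-clique {1, 2, 3, 4}. A clique must lie in a single bag of any decomposition, so no decomposition can have width below 3. Therefore the treewidth is 3.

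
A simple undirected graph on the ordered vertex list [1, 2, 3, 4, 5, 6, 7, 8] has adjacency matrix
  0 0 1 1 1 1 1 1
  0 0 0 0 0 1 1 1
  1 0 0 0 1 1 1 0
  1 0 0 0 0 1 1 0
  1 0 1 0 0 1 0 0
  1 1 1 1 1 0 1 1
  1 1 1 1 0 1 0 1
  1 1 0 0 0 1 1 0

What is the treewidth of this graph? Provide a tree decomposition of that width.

Each bag holds 4 vertices, so the decomposition has width 3, which upper-bounds the treewidth. On the other hand G contains the 4-clique {1, 3, 5, 6}. A clique must lie in a single bag of any decomposition, so no decomposition can have width below 3. Therefore the treewidth is 3.

Treewidth 3.
One such decomposition:
Bags: B1 = {1, 6, 7, 8}  B2 = {1, 3, 6, 7}  B3 = {1, 3, 5, 6}  B4 = {2, 6, 7, 8}  B5 = {1, 4, 6, 7}
Tree: B1–B2, B2–B3, B1–B4, B1–B5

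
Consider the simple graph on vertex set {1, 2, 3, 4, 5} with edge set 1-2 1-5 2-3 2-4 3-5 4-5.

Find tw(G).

2

A width-2 tree decomposition is:
Bags: B1 = {1, 2, 5}  B2 = {2, 4, 5}  B3 = {2, 3, 5}
Tree: B1–B2, B2–B3
Each bag holds 3 vertices, so the decomposition has width 2, which upper-bounds the treewidth. Since 5–1–2–4–5 is a cycle in G, G is not acyclic. Forests are exactly the graphs of treewidth ≤ 1, so tw(G) ≥ 2. The upper and lower bounds meet at 2, so that is the treewidth.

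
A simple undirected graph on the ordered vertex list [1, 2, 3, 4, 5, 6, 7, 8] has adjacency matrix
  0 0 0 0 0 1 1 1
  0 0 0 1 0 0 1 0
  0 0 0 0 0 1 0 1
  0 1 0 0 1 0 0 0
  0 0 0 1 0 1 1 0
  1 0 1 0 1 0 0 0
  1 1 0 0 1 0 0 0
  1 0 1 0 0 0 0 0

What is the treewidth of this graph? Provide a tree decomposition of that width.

Each bag holds 3 vertices, so the decomposition has width 2, which upper-bounds the treewidth. The edges 3–8–1–6–3 form a cycle, so G is not a tree and its treewidth is at least 2. Therefore the treewidth is 2.

Treewidth 2.
Bags: B1 = {3, 6, 8}  B2 = {1, 6, 8}  B3 = {1, 5, 6}  B4 = {1, 5, 7}  B5 = {4, 5, 7}  B6 = {2, 4, 7}
Tree: B1–B2, B2–B3, B3–B4, B4–B5, B5–B6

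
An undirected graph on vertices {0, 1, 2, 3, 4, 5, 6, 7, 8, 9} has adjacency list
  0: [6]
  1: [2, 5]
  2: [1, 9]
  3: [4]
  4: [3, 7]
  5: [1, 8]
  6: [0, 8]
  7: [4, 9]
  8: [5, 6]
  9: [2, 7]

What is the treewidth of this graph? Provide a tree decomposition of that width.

Every bag has size at most 2, so the width is 2 − 1 = 1 and tw(G) ≤ 1. Since G has at least one edge (e.g. 0–6), it is not an edgeless graph, so tw(G) ≥ 1. Therefore the treewidth is 1.

Treewidth 1.
One such decomposition:
Bags: B1 = {0, 6}  B2 = {6, 8}  B3 = {5, 8}  B4 = {1, 5}  B5 = {1, 2}  B6 = {2, 9}  B7 = {7, 9}  B8 = {4, 7}  B9 = {3, 4}
Tree: B1–B2, B2–B3, B3–B4, B4–B5, B5–B6, B6–B7, B7–B8, B8–B9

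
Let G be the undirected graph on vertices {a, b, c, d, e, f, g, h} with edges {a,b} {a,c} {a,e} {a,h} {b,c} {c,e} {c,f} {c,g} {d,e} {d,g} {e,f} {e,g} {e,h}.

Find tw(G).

2

A width-2 tree decomposition is:
Bags: B1 = {c, e, g}  B2 = {a, c, e}  B3 = {d, e, g}  B4 = {a, e, h}  B5 = {c, e, f}  B6 = {a, b, c}
Tree: B1–B2, B1–B3, B2–B4, B2–B5, B2–B6
Each bag holds 3 vertices, so the decomposition has width 2, which upper-bounds the treewidth. Conversely, {d, e, g} is a clique of size 3, and the vertices of any clique must share a bag in every tree decomposition; so some bag has ≥ 3 vertices and tw(G) ≥ 2. Hence tw(G) = 2 exactly.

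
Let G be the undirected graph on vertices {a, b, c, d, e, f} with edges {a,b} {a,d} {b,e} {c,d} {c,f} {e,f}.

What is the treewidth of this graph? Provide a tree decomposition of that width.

Every bag has size at most 3, so the width is 3 − 1 = 2 and tw(G) ≤ 2. The edges b–a–d–c–f–e–b form a cycle, so G is not a tree and its treewidth is at least 2. Hence tw(G) = 2 exactly.

Treewidth 2.
One optimal decomposition is:
Bags: B1 = {a, b, d}  B2 = {b, c, d}  B3 = {b, c, f}  B4 = {b, e, f}
Tree: B1–B2, B2–B3, B3–B4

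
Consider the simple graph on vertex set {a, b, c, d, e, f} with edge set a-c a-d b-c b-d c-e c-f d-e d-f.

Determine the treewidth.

2

A width-2 tree decomposition is:
Bags: B1 = {c, d, e}  B2 = {c, d, f}  B3 = {b, c, d}  B4 = {a, c, d}
Tree: B1–B2, B2–B3, B3–B4
Every bag has size at most 3, so the width is 3 − 1 = 2 and tw(G) ≤ 2. The edges e–d–f–c–e form a cycle, so G is not a tree and its treewidth is at least 2. Therefore the treewidth is 2.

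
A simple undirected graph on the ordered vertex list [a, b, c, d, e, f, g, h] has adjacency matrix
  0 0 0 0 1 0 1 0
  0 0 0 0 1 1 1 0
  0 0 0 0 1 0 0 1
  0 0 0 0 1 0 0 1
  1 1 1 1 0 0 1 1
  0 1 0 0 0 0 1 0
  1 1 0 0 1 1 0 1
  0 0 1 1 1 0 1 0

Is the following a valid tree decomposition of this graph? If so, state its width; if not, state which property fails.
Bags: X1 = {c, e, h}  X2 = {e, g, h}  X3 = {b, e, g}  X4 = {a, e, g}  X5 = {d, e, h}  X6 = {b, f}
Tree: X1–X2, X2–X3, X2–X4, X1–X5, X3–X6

No — edge (g,f) lies in no bag.

A tree decomposition must satisfy three properties: every vertex lies in some bag; for every edge, both endpoints lie together in some bag; and for every vertex, the bags containing it form a connected subtree. Here edge (g,f) lies in no bag, so the decomposition is invalid.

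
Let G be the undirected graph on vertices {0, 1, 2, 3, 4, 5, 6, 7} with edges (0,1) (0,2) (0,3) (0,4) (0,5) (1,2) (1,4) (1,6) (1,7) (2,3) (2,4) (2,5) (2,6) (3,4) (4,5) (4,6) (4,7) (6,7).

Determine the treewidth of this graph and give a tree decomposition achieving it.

Treewidth 3.
Bags: B1 = {0, 1, 2, 4}  B2 = {1, 2, 4, 6}  B3 = {1, 4, 6, 7}  B4 = {0, 2, 3, 4}  B5 = {0, 2, 4, 5}
Tree: B1–B2, B2–B3, B1–B4, B1–B5

Each bag holds 4 vertices, so the decomposition has width 3, which upper-bounds the treewidth. For the lower bound, the 4 vertices {0, 1, 2, 4} are pairwise adjacent, and any tree decomposition puts a clique entirely inside one bag — forcing width ≥ 3. Therefore the treewidth is 3.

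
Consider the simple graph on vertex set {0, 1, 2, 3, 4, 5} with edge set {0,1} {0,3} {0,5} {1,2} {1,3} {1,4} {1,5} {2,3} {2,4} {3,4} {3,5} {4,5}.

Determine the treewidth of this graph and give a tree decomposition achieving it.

Treewidth 3.
Bags: B1 = {0, 1, 3, 5}  B2 = {1, 3, 4, 5}  B3 = {1, 2, 3, 4}
Tree: B1–B2, B2–B3

Every bag has size at most 4, so the width is 4 − 1 = 3 and tw(G) ≤ 3. For the lower bound, the 4 vertices {0, 1, 3, 5} are pairwise adjacent, and any tree decomposition puts a clique entirely inside one bag — forcing width ≥ 3. The upper and lower bounds meet at 3, so that is the treewidth.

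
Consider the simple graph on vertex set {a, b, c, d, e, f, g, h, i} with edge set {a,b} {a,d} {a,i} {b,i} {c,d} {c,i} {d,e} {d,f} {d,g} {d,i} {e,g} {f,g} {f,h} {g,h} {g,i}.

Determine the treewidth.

A width-2 tree decomposition is:
Bags: B1 = {d, g, i}  B2 = {a, d, i}  B3 = {c, d, i}  B4 = {d, f, g}  B5 = {a, b, i}  B6 = {f, g, h}  B7 = {d, e, g}
Tree: B1–B2, B1–B3, B1–B4, B2–B5, B4–B6, B4–B7
The largest bag has 3 vertices, giving width 2; this decomposition certifies tw(G) ≤ 2. For the lower bound, the 3 vertices {d, e, g} are pairwise adjacent, and any tree decomposition puts a clique entirely inside one bag — forcing width ≥ 2. Hence tw(G) = 2 exactly.

2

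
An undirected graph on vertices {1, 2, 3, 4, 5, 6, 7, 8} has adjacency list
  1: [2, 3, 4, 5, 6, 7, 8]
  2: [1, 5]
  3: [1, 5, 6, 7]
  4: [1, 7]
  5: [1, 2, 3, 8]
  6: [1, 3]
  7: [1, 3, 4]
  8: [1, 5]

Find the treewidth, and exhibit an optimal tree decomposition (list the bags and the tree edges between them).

Each bag holds 3 vertices, so the decomposition has width 2, which upper-bounds the treewidth. Conversely, {1, 5, 8} is a clique of size 3, and the vertices of any clique must share a bag in every tree decomposition; so some bag has ≥ 3 vertices and tw(G) ≥ 2. The upper and lower bounds meet at 2, so that is the treewidth.

Treewidth 2.
Bags: B1 = {1, 3, 5}  B2 = {1, 2, 5}  B3 = {1, 3, 7}  B4 = {1, 5, 8}  B5 = {1, 4, 7}  B6 = {1, 3, 6}
Tree: B1–B2, B1–B3, B1–B4, B3–B5, B1–B6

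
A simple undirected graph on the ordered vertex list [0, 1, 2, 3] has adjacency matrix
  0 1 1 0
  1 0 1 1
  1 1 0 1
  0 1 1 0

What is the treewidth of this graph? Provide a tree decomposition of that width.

Treewidth 2.
One optimal decomposition is:
Bags: B1 = {1, 2, 3}  B2 = {0, 1, 2}
Tree: B1–B2

Every bag has size at most 3, so the width is 3 − 1 = 2 and tw(G) ≤ 2. Conversely, {0, 1, 2} is a clique of size 3, and the vertices of any clique must share a bag in every tree decomposition; so some bag has ≥ 3 vertices and tw(G) ≥ 2. The upper and lower bounds meet at 2, so that is the treewidth.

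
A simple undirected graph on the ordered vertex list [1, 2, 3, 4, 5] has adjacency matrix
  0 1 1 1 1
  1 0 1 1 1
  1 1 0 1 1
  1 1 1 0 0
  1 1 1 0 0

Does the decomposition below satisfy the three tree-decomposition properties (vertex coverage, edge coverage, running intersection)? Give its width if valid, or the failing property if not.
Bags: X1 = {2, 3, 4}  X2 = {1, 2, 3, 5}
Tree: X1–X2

A tree decomposition must satisfy three properties: every vertex lies in some bag; for every edge, both endpoints lie together in some bag; and for every vertex, the bags containing it form a connected subtree. Here edge (1,4) lies in no bag, so the decomposition is invalid.

No — edge (1,4) lies in no bag.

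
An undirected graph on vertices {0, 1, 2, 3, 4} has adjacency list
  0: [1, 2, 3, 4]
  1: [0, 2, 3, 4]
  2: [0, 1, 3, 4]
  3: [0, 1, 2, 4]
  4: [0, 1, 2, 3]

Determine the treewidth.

4

A width-4 tree decomposition is:
Bags: B1 = {0, 1, 2, 3, 4}
Tree: (single bag)
A single bag containing all 5 vertices is trivially a valid decomposition of width 4. On the other hand G contains the 5-clique {0, 1, 2, 3, 4}. A clique must lie in a single bag of any decomposition, so no decomposition can have width below 4. Therefore the treewidth is 4.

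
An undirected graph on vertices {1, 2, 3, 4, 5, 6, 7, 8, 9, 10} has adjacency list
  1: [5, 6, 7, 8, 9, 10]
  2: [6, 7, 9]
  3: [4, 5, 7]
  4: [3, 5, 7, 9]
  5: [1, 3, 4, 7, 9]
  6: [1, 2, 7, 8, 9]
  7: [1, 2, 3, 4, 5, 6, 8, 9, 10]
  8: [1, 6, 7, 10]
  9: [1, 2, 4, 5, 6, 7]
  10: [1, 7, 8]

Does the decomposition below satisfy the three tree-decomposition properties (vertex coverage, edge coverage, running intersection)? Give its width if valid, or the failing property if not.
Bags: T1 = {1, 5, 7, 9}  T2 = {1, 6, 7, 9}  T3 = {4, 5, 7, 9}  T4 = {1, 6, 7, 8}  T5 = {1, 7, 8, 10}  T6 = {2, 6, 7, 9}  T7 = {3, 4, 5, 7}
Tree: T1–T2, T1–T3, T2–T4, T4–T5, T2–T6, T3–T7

Every vertex of G appears in some bag (union = {1, 2, 3, 4, 5, 6, 7, 8, 9, 10}); every edge is covered by a bag; and for each vertex v the set of bags containing v is connected in the bag tree. The decomposition is therefore valid. The largest bag has 4 vertices, so the width is 3.

Yes; width 3.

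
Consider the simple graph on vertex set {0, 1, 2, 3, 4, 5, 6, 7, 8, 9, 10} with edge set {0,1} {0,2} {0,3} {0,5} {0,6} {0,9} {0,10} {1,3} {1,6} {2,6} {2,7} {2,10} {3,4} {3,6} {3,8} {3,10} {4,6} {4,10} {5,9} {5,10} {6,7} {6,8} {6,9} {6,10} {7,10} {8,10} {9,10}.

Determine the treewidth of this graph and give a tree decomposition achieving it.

Treewidth 3.
One such decomposition:
Bags: B1 = {0, 3, 6, 10}  B2 = {0, 6, 9, 10}  B3 = {3, 4, 6, 10}  B4 = {0, 5, 9, 10}  B5 = {0, 1, 3, 6}  B6 = {0, 2, 6, 10}  B7 = {2, 6, 7, 10}  B8 = {3, 6, 8, 10}
Tree: B1–B2, B1–B3, B2–B4, B1–B5, B2–B6, B6–B7, B3–B8

The largest bag has 4 vertices, giving width 3; this decomposition certifies tw(G) ≤ 3. Conversely, {0, 5, 9, 10} is a clique of size 4, and the vertices of any clique must share a bag in every tree decomposition; so some bag has ≥ 4 vertices and tw(G) ≥ 3. Hence tw(G) = 3 exactly.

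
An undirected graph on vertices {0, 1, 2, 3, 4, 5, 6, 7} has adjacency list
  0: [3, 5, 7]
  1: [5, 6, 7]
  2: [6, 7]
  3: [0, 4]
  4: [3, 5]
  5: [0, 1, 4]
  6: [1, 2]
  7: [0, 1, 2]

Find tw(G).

2

A width-2 tree decomposition is:
Bags: B1 = {3, 4, 5}  B2 = {0, 3, 5}  B3 = {0, 1, 5}  B4 = {0, 1, 7}  B5 = {1, 6, 7}  B6 = {2, 6, 7}
Tree: B1–B2, B2–B3, B3–B4, B4–B5, B5–B6
The largest bag has 3 vertices, giving width 2; this decomposition certifies tw(G) ≤ 2. Since 4–3–0–5–4 is a cycle in G, G is not acyclic. Forests are exactly the graphs of treewidth ≤ 1, so tw(G) ≥ 2. Hence tw(G) = 2 exactly.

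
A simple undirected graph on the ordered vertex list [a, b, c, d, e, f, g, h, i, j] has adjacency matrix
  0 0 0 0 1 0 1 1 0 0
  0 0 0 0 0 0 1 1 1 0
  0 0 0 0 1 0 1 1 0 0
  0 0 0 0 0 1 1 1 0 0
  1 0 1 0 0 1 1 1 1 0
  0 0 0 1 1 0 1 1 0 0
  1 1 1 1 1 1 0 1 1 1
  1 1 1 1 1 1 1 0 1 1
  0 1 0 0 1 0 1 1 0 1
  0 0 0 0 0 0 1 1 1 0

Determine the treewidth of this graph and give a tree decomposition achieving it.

The largest bag has 4 vertices, giving width 3; this decomposition certifies tw(G) ≤ 3. On the other hand G contains the 4-clique {d, f, g, h}. A clique must lie in a single bag of any decomposition, so no decomposition can have width below 3. The upper and lower bounds meet at 3, so that is the treewidth.

Treewidth 3.
Bags: B1 = {e, g, h, i}  B2 = {e, f, g, h}  B3 = {c, e, g, h}  B4 = {a, e, g, h}  B5 = {b, g, h, i}  B6 = {g, h, i, j}  B7 = {d, f, g, h}
Tree: B1–B2, B1–B3, B3–B4, B1–B5, B5–B6, B2–B7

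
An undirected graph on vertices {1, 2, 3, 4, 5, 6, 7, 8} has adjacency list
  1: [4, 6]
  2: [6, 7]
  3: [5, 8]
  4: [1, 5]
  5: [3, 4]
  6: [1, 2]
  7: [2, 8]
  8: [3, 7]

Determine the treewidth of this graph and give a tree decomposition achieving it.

Treewidth 2.
One such decomposition:
Bags: B1 = {1, 4, 6}  B2 = {4, 5, 6}  B3 = {3, 5, 6}  B4 = {3, 6, 8}  B5 = {6, 7, 8}  B6 = {2, 6, 7}
Tree: B1–B2, B2–B3, B3–B4, B4–B5, B5–B6

The largest bag has 3 vertices, giving width 2; this decomposition certifies tw(G) ≤ 2. Since 6–1–4–5–3–8–7–2–6 is a cycle in G, G is not acyclic. Forests are exactly the graphs of treewidth ≤ 1, so tw(G) ≥ 2. The upper and lower bounds meet at 2, so that is the treewidth.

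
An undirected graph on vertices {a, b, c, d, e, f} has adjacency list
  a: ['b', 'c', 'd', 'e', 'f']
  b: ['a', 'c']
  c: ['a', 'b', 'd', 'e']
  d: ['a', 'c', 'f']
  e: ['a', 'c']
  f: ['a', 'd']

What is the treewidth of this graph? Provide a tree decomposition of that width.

Every bag has size at most 3, so the width is 3 − 1 = 2 and tw(G) ≤ 2. On the other hand G contains the 3-clique {a, c, d}. A clique must lie in a single bag of any decomposition, so no decomposition can have width below 2. The upper and lower bounds meet at 2, so that is the treewidth.

Treewidth 2.
One such decomposition:
Bags: B1 = {a, b, c}  B2 = {a, c, e}  B3 = {a, c, d}  B4 = {a, d, f}
Tree: B1–B2, B1–B3, B3–B4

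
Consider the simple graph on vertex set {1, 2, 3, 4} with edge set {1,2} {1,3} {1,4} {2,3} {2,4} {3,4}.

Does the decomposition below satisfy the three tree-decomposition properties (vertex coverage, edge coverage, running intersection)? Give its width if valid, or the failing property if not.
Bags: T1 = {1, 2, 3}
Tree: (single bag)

A tree decomposition must satisfy three properties: every vertex lies in some bag; for every edge, both endpoints lie together in some bag; and for every vertex, the bags containing it form a connected subtree. Here vertex 4 appears in no bag, so the decomposition is invalid.

No — vertex 4 appears in no bag.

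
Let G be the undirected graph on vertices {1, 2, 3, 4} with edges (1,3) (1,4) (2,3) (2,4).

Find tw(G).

A width-2 tree decomposition is:
Bags: B1 = {1, 2, 4}  B2 = {1, 2, 3}
Tree: B1–B2
Every bag has size at most 3, so the width is 3 − 1 = 2 and tw(G) ≤ 2. For the lower bound, G contains the cycle 2–4–1–3–2, so G is not a forest; only forests have treewidth ≤ 1, hence tw(G) ≥ 2. Combining the bounds, tw(G) = 2.

2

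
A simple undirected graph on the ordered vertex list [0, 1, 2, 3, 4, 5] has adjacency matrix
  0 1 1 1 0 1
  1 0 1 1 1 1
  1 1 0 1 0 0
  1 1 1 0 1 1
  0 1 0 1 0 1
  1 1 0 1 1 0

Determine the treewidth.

3

A width-3 tree decomposition is:
Bags: B1 = {0, 1, 3, 5}  B2 = {0, 1, 2, 3}  B3 = {1, 3, 4, 5}
Tree: B1–B2, B1–B3
Every bag has size at most 4, so the width is 4 − 1 = 3 and tw(G) ≤ 3. For the lower bound, the 4 vertices {0, 1, 2, 3} are pairwise adjacent, and any tree decomposition puts a clique entirely inside one bag — forcing width ≥ 3. Combining the bounds, tw(G) = 3.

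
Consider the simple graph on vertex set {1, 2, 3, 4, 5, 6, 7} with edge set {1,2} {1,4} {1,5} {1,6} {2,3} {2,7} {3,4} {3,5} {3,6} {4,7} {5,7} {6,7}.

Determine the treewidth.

3

A width-3 tree decomposition is:
Bags: B1 = {1, 3, 6, 7}  B2 = {1, 2, 3, 7}  B3 = {1, 3, 4, 7}  B4 = {1, 3, 5, 7}
Tree: B1–B2, B2–B3, B3–B4
Each bag holds 4 vertices, so the decomposition has width 3, which upper-bounds the treewidth. For the lower bound: the 4 vertex sets {3,6}, {2,7}, {1}, {4} are disjoint, each induces a connected subgraph, and every pair is joined by at least one edge of G. Contracting each set to a single vertex therefore yields K_{4} as a minor, and since treewidth is minor-monotone, tw(G) ≥ tw(K_{4}) = 3. Combining the bounds, tw(G) = 3.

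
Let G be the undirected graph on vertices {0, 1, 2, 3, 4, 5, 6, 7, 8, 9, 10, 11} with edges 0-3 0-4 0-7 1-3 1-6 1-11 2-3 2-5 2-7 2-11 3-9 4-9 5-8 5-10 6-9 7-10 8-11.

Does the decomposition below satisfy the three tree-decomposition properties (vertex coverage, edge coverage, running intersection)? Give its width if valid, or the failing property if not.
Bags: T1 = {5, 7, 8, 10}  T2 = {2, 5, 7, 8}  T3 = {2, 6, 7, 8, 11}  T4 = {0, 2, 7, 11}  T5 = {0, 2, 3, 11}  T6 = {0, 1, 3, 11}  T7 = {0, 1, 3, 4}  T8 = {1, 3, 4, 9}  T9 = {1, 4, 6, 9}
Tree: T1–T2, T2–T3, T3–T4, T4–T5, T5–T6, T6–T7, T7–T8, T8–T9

A tree decomposition must satisfy three properties: every vertex lies in some bag; for every edge, both endpoints lie together in some bag; and for every vertex, the bags containing it form a connected subtree. Here bags containing vertex 6 are not connected in the tree, so the decomposition is invalid.

No — bags containing vertex 6 are not connected in the tree.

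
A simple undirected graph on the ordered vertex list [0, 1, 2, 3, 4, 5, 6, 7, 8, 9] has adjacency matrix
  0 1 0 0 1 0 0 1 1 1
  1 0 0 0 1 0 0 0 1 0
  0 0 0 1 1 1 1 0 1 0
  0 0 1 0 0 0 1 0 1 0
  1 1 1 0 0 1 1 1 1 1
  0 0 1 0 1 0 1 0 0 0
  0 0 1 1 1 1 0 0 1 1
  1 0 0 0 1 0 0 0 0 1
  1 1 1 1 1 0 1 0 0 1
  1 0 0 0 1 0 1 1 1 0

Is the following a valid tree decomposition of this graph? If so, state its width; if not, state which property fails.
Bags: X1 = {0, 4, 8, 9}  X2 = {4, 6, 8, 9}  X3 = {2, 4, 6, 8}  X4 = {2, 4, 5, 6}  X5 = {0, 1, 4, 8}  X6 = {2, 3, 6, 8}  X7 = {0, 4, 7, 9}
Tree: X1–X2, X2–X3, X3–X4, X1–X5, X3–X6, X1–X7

Checking the three conditions: (i) the bags cover all of {0, 1, 2, 3, 4, 5, 6, 7, 8, 9}; (ii) for each edge, some bag contains both endpoints; (iii) the bags containing any fixed vertex form a subtree. All hold, so the decomposition is valid with width 4 − 1 = 3.

Yes; width 3.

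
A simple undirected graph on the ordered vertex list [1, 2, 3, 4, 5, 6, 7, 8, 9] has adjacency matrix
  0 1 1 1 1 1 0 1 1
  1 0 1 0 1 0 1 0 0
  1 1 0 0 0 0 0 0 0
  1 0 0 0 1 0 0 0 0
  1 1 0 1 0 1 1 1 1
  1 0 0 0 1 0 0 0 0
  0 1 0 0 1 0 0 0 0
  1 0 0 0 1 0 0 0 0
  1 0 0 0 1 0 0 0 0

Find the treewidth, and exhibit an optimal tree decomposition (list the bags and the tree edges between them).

Treewidth 2.
Bags: B1 = {1, 2, 5}  B2 = {1, 5, 9}  B3 = {1, 2, 3}  B4 = {1, 5, 6}  B5 = {1, 4, 5}  B6 = {1, 5, 8}  B7 = {2, 5, 7}
Tree: B1–B2, B1–B3, B1–B4, B1–B5, B1–B6, B1–B7

Each bag holds 3 vertices, so the decomposition has width 2, which upper-bounds the treewidth. For the lower bound, the 3 vertices {1, 2, 3} are pairwise adjacent, and any tree decomposition puts a clique entirely inside one bag — forcing width ≥ 2. Therefore the treewidth is 2.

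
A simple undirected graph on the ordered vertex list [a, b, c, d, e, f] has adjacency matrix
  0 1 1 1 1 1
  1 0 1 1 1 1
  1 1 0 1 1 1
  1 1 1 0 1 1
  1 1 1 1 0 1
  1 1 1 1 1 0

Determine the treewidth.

5

A width-5 tree decomposition is:
Bags: B1 = {a, b, c, d, e, f}
Tree: (single bag)
A single bag containing all 6 vertices is trivially a valid decomposition of width 5. Conversely, {a, b, c, d, e, f} is a clique of size 6, and the vertices of any clique must share a bag in every tree decomposition; so some bag has ≥ 6 vertices and tw(G) ≥ 5. The upper and lower bounds meet at 5, so that is the treewidth.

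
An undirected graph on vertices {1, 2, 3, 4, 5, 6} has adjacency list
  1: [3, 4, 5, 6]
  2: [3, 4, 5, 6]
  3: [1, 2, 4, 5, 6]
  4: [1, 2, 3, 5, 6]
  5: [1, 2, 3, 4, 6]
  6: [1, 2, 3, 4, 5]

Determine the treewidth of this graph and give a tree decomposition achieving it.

Treewidth 4.
One such decomposition:
Bags: B1 = {2, 3, 4, 5, 6}  B2 = {1, 3, 4, 5, 6}
Tree: B1–B2

Every bag has size at most 5, so the width is 5 − 1 = 4 and tw(G) ≤ 4. For the lower bound, the 5 vertices {1, 3, 4, 5, 6} are pairwise adjacent, and any tree decomposition puts a clique entirely inside one bag — forcing width ≥ 4. Therefore the treewidth is 4.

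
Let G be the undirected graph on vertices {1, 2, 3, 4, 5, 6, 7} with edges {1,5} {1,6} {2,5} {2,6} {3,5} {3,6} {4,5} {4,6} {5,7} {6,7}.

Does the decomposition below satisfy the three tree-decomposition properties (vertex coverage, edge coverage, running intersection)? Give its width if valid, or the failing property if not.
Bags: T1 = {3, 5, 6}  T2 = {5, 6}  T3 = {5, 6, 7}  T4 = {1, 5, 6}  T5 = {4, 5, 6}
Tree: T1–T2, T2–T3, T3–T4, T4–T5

A tree decomposition must satisfy three properties: every vertex lies in some bag; for every edge, both endpoints lie together in some bag; and for every vertex, the bags containing it form a connected subtree. Here vertex 2 appears in no bag, so the decomposition is invalid.

No — vertex 2 appears in no bag.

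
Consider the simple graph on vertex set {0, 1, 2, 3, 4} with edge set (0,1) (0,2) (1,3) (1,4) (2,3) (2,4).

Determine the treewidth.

2

A width-2 tree decomposition is:
Bags: B1 = {0, 1, 2}  B2 = {1, 2, 3}  B3 = {1, 2, 4}
Tree: B1–B2, B2–B3
The largest bag has 3 vertices, giving width 2; this decomposition certifies tw(G) ≤ 2. For the lower bound, G contains the cycle 1–0–2–3–1, so G is not a forest; only forests have treewidth ≤ 1, hence tw(G) ≥ 2. Hence tw(G) = 2 exactly.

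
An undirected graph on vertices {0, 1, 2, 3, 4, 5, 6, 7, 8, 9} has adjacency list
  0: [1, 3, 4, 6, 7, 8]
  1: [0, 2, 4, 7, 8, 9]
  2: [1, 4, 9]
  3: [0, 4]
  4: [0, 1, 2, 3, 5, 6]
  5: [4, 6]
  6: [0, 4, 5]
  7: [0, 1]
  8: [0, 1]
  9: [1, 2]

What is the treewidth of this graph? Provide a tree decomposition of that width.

Every bag has size at most 3, so the width is 3 − 1 = 2 and tw(G) ≤ 2. For the lower bound, the 3 vertices {0, 1, 8} are pairwise adjacent, and any tree decomposition puts a clique entirely inside one bag — forcing width ≥ 2. Combining the bounds, tw(G) = 2.

Treewidth 2.
Bags: B1 = {1, 2, 4}  B2 = {0, 1, 4}  B3 = {0, 4, 6}  B4 = {0, 1, 7}  B5 = {0, 3, 4}  B6 = {1, 2, 9}  B7 = {0, 1, 8}  B8 = {4, 5, 6}
Tree: B1–B2, B2–B3, B2–B4, B3–B5, B1–B6, B4–B7, B3–B8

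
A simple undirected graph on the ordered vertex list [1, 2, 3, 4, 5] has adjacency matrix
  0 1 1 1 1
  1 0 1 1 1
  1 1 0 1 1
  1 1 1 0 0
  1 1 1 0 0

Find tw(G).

A width-3 tree decomposition is:
Bags: B1 = {1, 2, 3, 4}  B2 = {1, 2, 3, 5}
Tree: B1–B2
Each bag holds 4 vertices, so the decomposition has width 3, which upper-bounds the treewidth. Conversely, {1, 2, 3, 4} is a clique of size 4, and the vertices of any clique must share a bag in every tree decomposition; so some bag has ≥ 4 vertices and tw(G) ≥ 3. Hence tw(G) = 3 exactly.

3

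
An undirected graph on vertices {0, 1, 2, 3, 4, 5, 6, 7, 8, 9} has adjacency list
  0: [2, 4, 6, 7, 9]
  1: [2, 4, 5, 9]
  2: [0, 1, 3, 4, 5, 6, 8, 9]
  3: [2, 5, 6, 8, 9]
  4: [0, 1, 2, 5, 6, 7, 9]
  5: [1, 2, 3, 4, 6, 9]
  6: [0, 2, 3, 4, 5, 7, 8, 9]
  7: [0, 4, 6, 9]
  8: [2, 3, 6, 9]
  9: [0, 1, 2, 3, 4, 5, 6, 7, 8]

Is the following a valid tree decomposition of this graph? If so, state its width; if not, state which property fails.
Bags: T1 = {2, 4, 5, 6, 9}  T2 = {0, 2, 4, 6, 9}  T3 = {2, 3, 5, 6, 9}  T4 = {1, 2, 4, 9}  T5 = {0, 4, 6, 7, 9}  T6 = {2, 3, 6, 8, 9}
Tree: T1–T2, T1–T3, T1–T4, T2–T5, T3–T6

No — edge (5,1) lies in no bag.

A tree decomposition must satisfy three properties: every vertex lies in some bag; for every edge, both endpoints lie together in some bag; and for every vertex, the bags containing it form a connected subtree. Here edge (5,1) lies in no bag, so the decomposition is invalid.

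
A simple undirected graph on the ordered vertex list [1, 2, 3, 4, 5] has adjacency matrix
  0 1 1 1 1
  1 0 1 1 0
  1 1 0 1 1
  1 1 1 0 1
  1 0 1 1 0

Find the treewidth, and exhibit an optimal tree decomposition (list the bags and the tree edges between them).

The largest bag has 4 vertices, giving width 3; this decomposition certifies tw(G) ≤ 3. On the other hand G contains the 4-clique {1, 2, 3, 4}. A clique must lie in a single bag of any decomposition, so no decomposition can have width below 3. Hence tw(G) = 3 exactly.

Treewidth 3.
Bags: B1 = {1, 2, 3, 4}  B2 = {1, 3, 4, 5}
Tree: B1–B2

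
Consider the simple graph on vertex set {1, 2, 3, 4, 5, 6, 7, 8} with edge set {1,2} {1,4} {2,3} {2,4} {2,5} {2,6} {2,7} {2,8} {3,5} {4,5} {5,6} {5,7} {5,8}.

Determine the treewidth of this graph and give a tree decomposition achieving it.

Treewidth 2.
Bags: B1 = {1, 2, 4}  B2 = {2, 4, 5}  B3 = {2, 3, 5}  B4 = {2, 5, 8}  B5 = {2, 5, 6}  B6 = {2, 5, 7}
Tree: B1–B2, B2–B3, B3–B4, B2–B5, B3–B6

The largest bag has 3 vertices, giving width 2; this decomposition certifies tw(G) ≤ 2. For the lower bound, the 3 vertices {1, 2, 4} are pairwise adjacent, and any tree decomposition puts a clique entirely inside one bag — forcing width ≥ 2. Combining the bounds, tw(G) = 2.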